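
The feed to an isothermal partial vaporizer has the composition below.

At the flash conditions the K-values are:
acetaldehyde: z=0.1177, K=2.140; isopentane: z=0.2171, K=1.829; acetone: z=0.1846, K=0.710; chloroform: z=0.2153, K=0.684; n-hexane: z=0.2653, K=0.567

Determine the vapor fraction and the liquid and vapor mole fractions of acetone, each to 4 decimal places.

Rachford–Rice: g(ψ) = Σ zᵢ(Kᵢ−1)/(1+ψ(Kᵢ−1)) = 0.
Check two-phase: ΣzᵢKᵢ = 1.0777 > 1 and Σzᵢ/Kᵢ = 1.2164 > 1, so g(0) = 0.0777 > 0 and g(1) = -0.2164 < 0.
Newton iteration, ψ⁰ = 0.61:
  ψ = 0.6100: g = -0.10675, g' = -0.2668 → ψ = 0.2099
  ψ = 0.2099: g = 0.00535, g' = -0.3103 → ψ = 0.2271
  ψ = 0.2271: g = 0.00004, g' = -0.3061 → ψ = 0.2272
Converged at ψ = 0.2272.
Compositions from xᵢ = zᵢ/(1+ψ(Kᵢ−1)), yᵢ = Kᵢxᵢ:
  acetaldehyde: x = 0.0935, y = 0.2001
  isopentane: x = 0.1827, y = 0.3341
  acetone: x = 0.1976, y = 0.1403
  chloroform: x = 0.2320, y = 0.1587
  n-hexane: x = 0.2943, y = 0.1668

ψ = 0.2272, x_acetone = 0.1976, y_acetone = 0.1403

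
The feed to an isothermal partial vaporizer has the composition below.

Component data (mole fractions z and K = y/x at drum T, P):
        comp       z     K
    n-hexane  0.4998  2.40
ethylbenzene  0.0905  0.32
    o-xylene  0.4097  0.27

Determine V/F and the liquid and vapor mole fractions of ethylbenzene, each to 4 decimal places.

V/F = 0.3358, x_ethylbenzene = 0.1173, y_ethylbenzene = 0.0375

Newton–Raphson from V/F = 0.61:
  V/F = 0.6100: g = -0.26693, g' = -1.1168 → V/F = 0.3710
  V/F = 0.3710: g = -0.03193, g' = -0.9098 → V/F = 0.3359
  V/F = 0.3359: g = -0.00007, g' = -0.9067 → V/F = 0.3358
Converged at V/F = 0.3358.
Compositions from xᵢ = zᵢ/(1+V/F(Kᵢ−1)), yᵢ = Kᵢxᵢ:
  n-hexane: x = 0.3400, y = 0.8159
  ethylbenzene: x = 0.1173, y = 0.0375
  o-xylene: x = 0.5427, y = 0.1465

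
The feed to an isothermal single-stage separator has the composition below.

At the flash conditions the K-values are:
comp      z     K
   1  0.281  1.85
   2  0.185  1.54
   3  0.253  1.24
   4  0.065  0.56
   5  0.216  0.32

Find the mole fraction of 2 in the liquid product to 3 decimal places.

Let ψ = V/F and solve Σ zᵢ(Kᵢ−1)/(1+ψ(Kᵢ−1)) = 0.
Feasibility: ΣzᵢKᵢ = 1.224, Σzᵢ/Kᵢ = 1.267 — both > 1, two phases present.
Newton–Raphson from ψ = 0.39:
  ψ = 0.390: g = 0.0830, g' = -0.367 → ψ = 0.616
  ψ = 0.616: g = -0.0075, g' = -0.449 → ψ = 0.600
  ψ = 0.600: g = -0.0001, g' = -0.439 → ψ = 0.599
Converged at ψ = 0.599.
Compositions from xᵢ = zᵢ/(1+ψ(Kᵢ−1)), yᵢ = Kᵢxᵢ:
  1: x = 0.186, y = 0.344
  2: x = 0.140, y = 0.215
  3: x = 0.221, y = 0.274
  4: x = 0.088, y = 0.049
  5: x = 0.365, y = 0.117

x_2 = 0.140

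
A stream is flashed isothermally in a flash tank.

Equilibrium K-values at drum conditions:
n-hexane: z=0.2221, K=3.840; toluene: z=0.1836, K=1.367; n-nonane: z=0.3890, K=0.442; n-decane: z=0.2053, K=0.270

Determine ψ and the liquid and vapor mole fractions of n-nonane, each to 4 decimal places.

ψ = 0.2448, x_n-nonane = 0.4506, y_n-nonane = 0.1991

Let ψ = V/F and solve Σ zᵢ(Kᵢ−1)/(1+ψ(Kᵢ−1)) = 0.
g(0) = ΣzᵢKᵢ − 1 = 0.3312 and g(1) = 1 − Σzᵢ/Kᵢ = -0.8326, so a root lies in (0, 1).
Iterate (Newton) starting at ψ = 0.5:
  ψ = 0.5000: g = -0.21949, g' = -0.8279 → ψ = 0.2349
  ψ = 0.2349: g = 0.00973, g' = -0.9854 → ψ = 0.2447
  ψ = 0.2447: g = 0.00008, g' = -0.9689 → ψ = 0.2448
Converged at ψ = 0.2448.
Compositions from xᵢ = zᵢ/(1+ψ(Kᵢ−1)), yᵢ = Kᵢxᵢ:
  n-hexane: x = 0.1310, y = 0.5031
  toluene: x = 0.1685, y = 0.2303
  n-nonane: x = 0.4506, y = 0.1991
  n-decane: x = 0.2500, y = 0.0675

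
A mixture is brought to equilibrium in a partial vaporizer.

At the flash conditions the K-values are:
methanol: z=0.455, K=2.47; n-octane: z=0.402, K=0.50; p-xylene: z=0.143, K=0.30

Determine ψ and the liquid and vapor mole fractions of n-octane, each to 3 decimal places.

Rachford–Rice: g(ψ) = Σ zᵢ(Kᵢ−1)/(1+ψ(Kᵢ−1)) = 0.
Check two-phase: ΣzᵢKᵢ = 1.368 > 1 and Σzᵢ/Kᵢ = 1.465 > 1, so g(0) = 0.368 > 0 and g(1) = -0.465 < 0.
Iterate (Newton) starting at ψ = 0.5:
  ψ = 0.500: g = -0.0365, g' = -0.671 → ψ = 0.446
Converged at ψ = 0.446.
Compositions from xᵢ = zᵢ/(1+ψ(Kᵢ−1)), yᵢ = Kᵢxᵢ:
  methanol: x = 0.275, y = 0.679
  n-octane: x = 0.517, y = 0.259
  p-xylene: x = 0.208, y = 0.062

ψ = 0.446, x_n-octane = 0.517, y_n-octane = 0.259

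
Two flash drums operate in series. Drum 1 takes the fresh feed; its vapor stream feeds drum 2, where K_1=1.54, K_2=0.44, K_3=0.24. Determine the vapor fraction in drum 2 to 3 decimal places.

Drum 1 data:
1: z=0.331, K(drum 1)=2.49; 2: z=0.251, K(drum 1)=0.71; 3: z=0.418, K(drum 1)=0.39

V/F (drum 2) = 0.238

Drum 1:
Let ψ₁ = V/F and solve Σ zᵢ(Kᵢ−1)/(1+ψ₁(Kᵢ−1)) = 0.
Check two-phase: ΣzᵢKᵢ = 1.165 > 1 and Σzᵢ/Kᵢ = 1.558 > 1, so g(0) = 0.165 > 0 and g(1) = -0.558 < 0.
Newton–Raphson from ψ₁ = 0.51:
  ψ₁ = 0.510: g = -0.1753, g' = -0.594 → ψ₁ = 0.215
  ψ₁ = 0.215: g = 0.0025, g' = -0.652 → ψ₁ = 0.219
Converged at ψ₁ = 0.219.
Drum-1 compositions:
  1: x = 0.250, y = 0.622
  2: x = 0.268, y = 0.190
  3: x = 0.482, y = 0.188
Drum-2 feed = drum-1 vapor: z₂ = (0.6216, 0.1903, 0.1881).
Drum 2:
Let ψ₂ = V/F and solve Σ zᵢ(Kᵢ−1)/(1+ψ₂(Kᵢ−1)) = 0.
Check two-phase: ΣzᵢKᵢ = 1.086 > 1 and Σzᵢ/Kᵢ = 1.620 > 1, so g(0) = 0.086 > 0 and g(1) = -0.620 < 0.
Iterate (Newton) starting at ψ₂ = 0.51:
  ψ₂ = 0.510: g = -0.1194, g' = -0.518 → ψ₂ = 0.279
  ψ₂ = 0.279: g = -0.0162, g' = -0.396 → ψ₂ = 0.239
  ψ₂ = 0.239: g = -0.0003, g' = -0.384 → ψ₂ = 0.238
Converged at ψ₂ = 0.238.
  1: x = 0.551, y = 0.848
  2: x = 0.220, y = 0.097
  3: x = 0.230, y = 0.055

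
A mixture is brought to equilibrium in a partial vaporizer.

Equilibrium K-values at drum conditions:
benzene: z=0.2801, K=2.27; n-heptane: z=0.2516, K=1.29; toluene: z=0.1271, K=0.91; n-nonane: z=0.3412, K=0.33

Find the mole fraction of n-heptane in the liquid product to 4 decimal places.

Rachford–Rice: g(V/F) = Σ zᵢ(Kᵢ−1)/(1+V/F(Kᵢ−1)) = 0.
Feasibility: ΣzᵢKᵢ = 1.1886, Σzᵢ/Kᵢ = 1.4920 — both > 1, two phases present.
Newton–Raphson from V/F = 0.69:
  V/F = 0.6900: g = -0.18696, g' = -0.6739 → V/F = 0.4126
  V/F = 0.4126: g = -0.02924, g' = -0.5051 → V/F = 0.3547
  V/F = 0.3547: g = -0.00028, g' = -0.4968 → V/F = 0.3541
Converged at V/F = 0.3541.
Compositions from xᵢ = zᵢ/(1+V/F(Kᵢ−1)), yᵢ = Kᵢxᵢ:
  benzene: x = 0.1932, y = 0.4386
  n-heptane: x = 0.2282, y = 0.2943
  toluene: x = 0.1313, y = 0.1195
  n-nonane: x = 0.4473, y = 0.1476

x_n-heptane = 0.2282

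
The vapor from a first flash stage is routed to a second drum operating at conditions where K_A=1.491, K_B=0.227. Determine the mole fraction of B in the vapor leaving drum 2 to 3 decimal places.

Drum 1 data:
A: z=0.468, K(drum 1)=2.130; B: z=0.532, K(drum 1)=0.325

y_B (drum 2) = 0.088

Drum 1:
Binary case is linear: z₁(K₁−1)(1+ψ₁(K₂−1)) + z₂(K₂−1)(1+ψ₁(K₁−1)) = 0
⇒ ψ₁ = [z₁(K₁−1)+z₂(K₂−1)] / [−(K₁−1)(K₂−1)] = 0.1697/0.7627 = 0.223
Drum-1 compositions:
  A: x = 0.374, y = 0.797
  B: x = 0.626, y = 0.203
Drum-2 feed = drum-1 vapor: z₂ = (0.7965, 0.2035).
Drum 2:
Rachford–Rice: g(ψ₂) = Σ zᵢ(Kᵢ−1)/(1+ψ₂(Kᵢ−1)) = 0.
Feasibility: ΣzᵢKᵢ = 1.234, Σzᵢ/Kᵢ = 1.431 — both > 1, two phases present.
Binary case is linear: z₁(K₁−1)(1+ψ₂(K₂−1)) + z₂(K₂−1)(1+ψ₂(K₁−1)) = 0
⇒ ψ₂ = [z₁(K₁−1)+z₂(K₂−1)] / [−(K₁−1)(K₂−1)] = 0.2338/0.3795 = 0.616
  A: x = 0.612, y = 0.912
  B: x = 0.388, y = 0.088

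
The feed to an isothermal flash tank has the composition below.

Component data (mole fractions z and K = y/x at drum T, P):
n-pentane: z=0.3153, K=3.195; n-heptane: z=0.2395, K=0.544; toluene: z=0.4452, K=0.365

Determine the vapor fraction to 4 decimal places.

ψ = 0.2370

Material balance + equilibrium reduce to Σ zᵢ(Kᵢ−1)/(1+ψ(Kᵢ−1)) = 0.
Check two-phase: ΣzᵢKᵢ = 1.3002 > 1 and Σzᵢ/Kᵢ = 1.7587 > 1, so g(0) = 0.3002 > 0 and g(1) = -0.7587 < 0.
Newton–Raphson from ψ = 0.5:
  ψ = 0.5000: g = -0.22573, g' = -0.8142 → ψ = 0.2228
  ψ = 0.2228: g = 0.01395, g' = -0.9904 → ψ = 0.2369
  ψ = 0.2369: g = 0.00015, g' = -0.9689 → ψ = 0.2370
Converged at ψ = 0.2370.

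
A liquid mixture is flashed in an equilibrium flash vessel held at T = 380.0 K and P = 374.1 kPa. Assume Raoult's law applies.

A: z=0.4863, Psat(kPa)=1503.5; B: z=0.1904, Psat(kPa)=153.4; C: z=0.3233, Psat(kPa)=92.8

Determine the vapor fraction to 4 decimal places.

Raoult's law: Kᵢ = Pᵢˢᵃᵗ/P = Pᵢˢᵃᵗ/374.1.
  K_A = 1503.5/374.1 = 4.018979, K_B = 153.4/374.1 = 0.410051, K_C = 92.8/374.1 = 0.248062
Newton iteration, ψ⁰ = 0.5:
  ψ = 0.5000: g = 0.03614, g' = -1.3065 → ψ = 0.5277
Converged at ψ = 0.5277.

ψ = 0.5277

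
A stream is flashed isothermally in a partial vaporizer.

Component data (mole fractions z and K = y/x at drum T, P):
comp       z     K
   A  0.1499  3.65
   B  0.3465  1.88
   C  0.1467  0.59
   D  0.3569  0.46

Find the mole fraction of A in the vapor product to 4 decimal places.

Let β = V/F and solve Σ zᵢ(Kᵢ−1)/(1+β(Kᵢ−1)) = 0.
g(0) = ΣzᵢKᵢ − 1 = 0.4493 and g(1) = 1 − Σzᵢ/Kᵢ = -0.2499, so a root lies in (0, 1).
Newton iteration, β⁰ = 0.5:
  β = 0.5000: g = 0.04294, g' = -0.5585 → β = 0.5769
  β = 0.5769: g = 0.00062, g' = -0.5445 → β = 0.5780
Converged at β = 0.5780.
Compositions from xᵢ = zᵢ/(1+β(Kᵢ−1)), yᵢ = Kᵢxᵢ:
  A: x = 0.0592, y = 0.2161
  B: x = 0.2297, y = 0.4318
  C: x = 0.1923, y = 0.1134
  D: x = 0.5189, y = 0.2387

y_A = 0.2161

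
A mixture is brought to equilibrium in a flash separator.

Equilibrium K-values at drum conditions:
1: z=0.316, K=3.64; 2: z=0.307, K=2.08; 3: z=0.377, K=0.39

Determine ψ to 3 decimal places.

Rachford–Rice: g(ψ) = Σ zᵢ(Kᵢ−1)/(1+ψ(Kᵢ−1)) = 0.
Check two-phase: ΣzᵢKᵢ = 1.936 > 1 and Σzᵢ/Kᵢ = 1.201 > 1, so g(0) = 0.936 > 0 and g(1) = -0.201 < 0.
Iterate (Newton) starting at ψ = 0.58:
  ψ = 0.580: g = 0.1776, g' = -0.815 → ψ = 0.798
  ψ = 0.798: g = -0.0014, g' = -0.864 → ψ = 0.796
Converged at ψ = 0.796.

ψ = 0.796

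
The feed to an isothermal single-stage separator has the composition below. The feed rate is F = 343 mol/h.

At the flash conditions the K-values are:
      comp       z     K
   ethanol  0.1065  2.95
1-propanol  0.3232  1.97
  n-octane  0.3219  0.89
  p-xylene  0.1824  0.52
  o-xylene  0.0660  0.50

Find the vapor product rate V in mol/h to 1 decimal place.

Let ψ = V/F and solve Σ zᵢ(Kᵢ−1)/(1+ψ(Kᵢ−1)) = 0.
Feasibility: ΣzᵢKᵢ = 1.3652, Σzᵢ/Kᵢ = 1.0446 — both > 1, two phases present.
Iterate (Newton) starting at ψ = 0.5:
  ψ = 0.5000: g = 0.11960, g' = -0.3482 → ψ = 0.8435
  ψ = 0.8435: g = 0.00773, g' = -0.3226 → ψ = 0.8675
  ψ = 0.8675: g = -0.00003, g' = -0.3252 → ψ = 0.8674
Converged at ψ = 0.8674.
Then V = ψ·F = 0.8674·343 = 297.5 mol/h and L = F − V = 45.5 mol/h.

V = 297.5 mol/h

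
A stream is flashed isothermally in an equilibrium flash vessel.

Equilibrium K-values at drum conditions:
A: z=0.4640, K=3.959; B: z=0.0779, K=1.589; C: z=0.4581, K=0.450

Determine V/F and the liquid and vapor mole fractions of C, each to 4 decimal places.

V/F = 0.7865, x_C = 0.8073, y_C = 0.3633

Iterate (Newton) starting at V/F = 0.52:
  V/F = 0.5200: g = 0.22307, g' = -0.9180 → V/F = 0.7630
  V/F = 0.7630: g = 0.01898, g' = -0.8071 → V/F = 0.7865
Converged at V/F = 0.7865.
Compositions from xᵢ = zᵢ/(1+V/F(Kᵢ−1)), yᵢ = Kᵢxᵢ:
  A: x = 0.1395, y = 0.5521
  B: x = 0.0532, y = 0.0846
  C: x = 0.8073, y = 0.3633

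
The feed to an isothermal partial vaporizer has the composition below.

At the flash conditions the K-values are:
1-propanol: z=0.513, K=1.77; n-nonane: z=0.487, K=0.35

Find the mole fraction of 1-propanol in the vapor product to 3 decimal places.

y_1-propanol = 0.810

Binary case is linear: z₁(K₁−1)(1+ψ(K₂−1)) + z₂(K₂−1)(1+ψ(K₁−1)) = 0
⇒ ψ = [z₁(K₁−1)+z₂(K₂−1)] / [−(K₁−1)(K₂−1)] = 0.0785/0.5005 = 0.157
Compositions from xᵢ = zᵢ/(1+ψ(Kᵢ−1)), yᵢ = Kᵢxᵢ:
  1-propanol: x = 0.458, y = 0.810
  n-nonane: x = 0.542, y = 0.190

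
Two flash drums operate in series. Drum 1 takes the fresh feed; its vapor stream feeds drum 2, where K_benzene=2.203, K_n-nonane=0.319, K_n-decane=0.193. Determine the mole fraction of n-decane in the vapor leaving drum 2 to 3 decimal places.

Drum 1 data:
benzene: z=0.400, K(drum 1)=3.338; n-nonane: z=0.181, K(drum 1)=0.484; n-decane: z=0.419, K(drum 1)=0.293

y_n-decane (drum 2) = 0.077

Drum 1:
Let ψ₁ = V/F and solve Σ zᵢ(Kᵢ−1)/(1+ψ₁(Kᵢ−1)) = 0.
Feasibility: ΣzᵢKᵢ = 1.546, Σzᵢ/Kᵢ = 1.924 — both > 1, two phases present.
Iterate (Newton) starting at ψ₁ = 0.61:
  ψ₁ = 0.610: g = -0.2717, g' = -1.122 → ψ₁ = 0.368
  ψ₁ = 0.368: g = -0.0127, g' = -1.088 → ψ₁ = 0.356
Converged at ψ₁ = 0.356.
Drum-1 compositions:
  benzene: x = 0.218, y = 0.729
  n-nonane: x = 0.222, y = 0.107
  n-decane: x = 0.560, y = 0.164
Drum-2 feed = drum-1 vapor: z₂ = (0.7286, 0.1073, 0.1641).
Drum 2:
Newton–Raphson from ψ₂ = 0.5:
  ψ₂ = 0.500: g = 0.2145, g' = -0.826 → ψ₂ = 0.760
  ψ₂ = 0.760: g = -0.0357, g' = -1.215 → ψ₂ = 0.730
  ψ₂ = 0.730: g = -0.0013, g' = -1.130 → ψ₂ = 0.729
Converged at ψ₂ = 0.729.
  benzene: x = 0.388, y = 0.855
  n-nonane: x = 0.213, y = 0.068
  n-decane: x = 0.399, y = 0.077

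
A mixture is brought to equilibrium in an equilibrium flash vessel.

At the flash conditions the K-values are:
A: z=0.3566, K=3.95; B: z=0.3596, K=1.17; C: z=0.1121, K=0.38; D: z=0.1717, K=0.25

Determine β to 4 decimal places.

Rachford–Rice: g(β) = Σ zᵢ(Kᵢ−1)/(1+β(Kᵢ−1)) = 0.
Feasibility: ΣzᵢKᵢ = 1.9148, Σzᵢ/Kᵢ = 1.3794 — both > 1, two phases present.
Iterate (Newton) starting at β = 0.6:
  β = 0.6000: g = 0.09044, g' = -0.8415 → β = 0.7075
  β = 0.7075: g = -0.00281, g' = -0.9090 → β = 0.7044
Converged at β = 0.7044.

β = 0.7044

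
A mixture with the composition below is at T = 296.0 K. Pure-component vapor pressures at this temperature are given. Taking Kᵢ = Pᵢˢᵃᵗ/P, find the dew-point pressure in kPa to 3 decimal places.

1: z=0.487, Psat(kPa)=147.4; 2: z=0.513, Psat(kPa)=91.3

At the dew point ψ → 1, so Σzᵢ/Kᵢ = 1 with Kᵢ = Pᵢˢᵃᵗ/P ⇒ 1/P = Σzᵢ/Pᵢˢᵃᵗ.
1/P = 0.487/147.4 + 0.513/91.3 = 0.008923 ⇒ P = 112.073 kPa

Pdew = 112.073 kPa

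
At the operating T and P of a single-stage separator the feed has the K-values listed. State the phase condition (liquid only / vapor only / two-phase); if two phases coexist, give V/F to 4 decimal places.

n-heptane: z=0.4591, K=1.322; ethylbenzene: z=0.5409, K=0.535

ΣzᵢKᵢ = 0.8963; Σzᵢ/Kᵢ = 1.3583.
Since ΣzᵢKᵢ < 1 the mixture is below its bubble point — single liquid phase.

liquid only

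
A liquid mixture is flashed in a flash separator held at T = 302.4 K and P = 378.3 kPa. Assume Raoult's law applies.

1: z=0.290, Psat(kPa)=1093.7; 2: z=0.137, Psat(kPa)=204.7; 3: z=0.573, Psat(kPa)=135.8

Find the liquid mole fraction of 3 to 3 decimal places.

x_3 = 0.613

Raoult's law: Kᵢ = Pᵢˢᵃᵗ/P = Pᵢˢᵃᵗ/378.3.
  K_1 = 1093.7/378.3 = 2.89109, K_2 = 204.7/378.3 = 0.54110, K_3 = 135.8/378.3 = 0.35897
Material balance + equilibrium reduce to Σ zᵢ(Kᵢ−1)/(1+ψ(Kᵢ−1)) = 0.
Check two-phase: ΣzᵢKᵢ = 1.118 > 1 and Σzᵢ/Kᵢ = 1.950 > 1, so g(0) = 0.118 > 0 and g(1) = -0.950 < 0.
Newton–Raphson from ψ = 0.69:
  ψ = 0.690: g = -0.5127, g' = -1.014 → ψ = 0.184
  ψ = 0.184: g = -0.0786, g' = -0.907 → ψ = 0.098
  ψ = 0.098: g = 0.0052, g' = -1.038 → ψ = 0.103
Converged at ψ = 0.103.
Compositions from xᵢ = zᵢ/(1+ψ(Kᵢ−1)), yᵢ = Kᵢxᵢ:
  1: x = 0.243, y = 0.702
  2: x = 0.144, y = 0.078
  3: x = 0.613, y = 0.220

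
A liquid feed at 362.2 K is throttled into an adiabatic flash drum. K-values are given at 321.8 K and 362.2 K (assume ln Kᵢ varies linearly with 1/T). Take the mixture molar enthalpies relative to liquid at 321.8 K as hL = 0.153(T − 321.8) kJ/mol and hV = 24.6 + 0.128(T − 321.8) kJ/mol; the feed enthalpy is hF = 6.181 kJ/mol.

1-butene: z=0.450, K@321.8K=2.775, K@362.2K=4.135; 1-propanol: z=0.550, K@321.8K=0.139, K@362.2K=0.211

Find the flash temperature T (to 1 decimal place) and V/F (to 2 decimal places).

T = 325.0 K, V/F = 0.23

Adiabatic flash: solve Rachford–Rice at each trial T, then check hF = ψ·hV(T) + (1−ψ)·hL(T).
  T = 321.8 K: K = (2.775, 0.139), RR gives ψ = 0.213, H_out = 5.235 kJ/mol
  T = 362.2 K: K = (4.135, 0.211), RR gives ψ = 0.395, H_out = 15.497 kJ/mol
  T = 342.0 K: K = (3.428, 0.173), RR gives ψ = 0.318, H_out = 10.748 kJ/mol
  T = 331.9 K: K = (3.094, 0.156), RR gives ψ = 0.270, H_out = 8.128 kJ/mol
  T = 326.9 K: K = (2.934, 0.147), RR gives ψ = 0.243, H_out = 6.737 kJ/mol
  T = 324.4 K: K = (2.856, 0.143), RR gives ψ = 0.229, H_out = 6.012 kJ/mol
  T = 325.6 K: K = (2.893, 0.145), RR gives ψ = 0.236, H_out = 6.363 kJ/mol
Linear interpolation between T = 324.4 (H_out = 6.012) and T = 325.6 (H_out = 6.363) on hF = 6.181 gives T ≈ 325.0 K, at which ψ = 0.23.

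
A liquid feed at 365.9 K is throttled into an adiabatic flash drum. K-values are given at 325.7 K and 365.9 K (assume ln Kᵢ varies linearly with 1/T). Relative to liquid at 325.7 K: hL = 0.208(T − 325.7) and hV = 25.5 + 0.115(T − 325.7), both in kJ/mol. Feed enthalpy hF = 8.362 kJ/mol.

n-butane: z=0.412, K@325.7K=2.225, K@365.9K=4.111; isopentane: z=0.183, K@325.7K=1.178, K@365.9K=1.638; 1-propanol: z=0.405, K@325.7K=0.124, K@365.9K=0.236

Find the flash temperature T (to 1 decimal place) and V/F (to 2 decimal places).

T = 331.5 K, V/F = 0.29

Adiabatic flash: solve Rachford–Rice at each trial T, then check hF = ψ·hV(T) + (1−ψ)·hL(T).
  T = 325.7 K: K = (2.225, 1.178, 0.124), RR gives ψ = 0.208, H_out = 5.298 kJ/mol
  T = 365.9 K: K = (4.111, 1.638, 0.236), RR gives ψ = 0.570, H_out = 20.760 kJ/mol
  T = 345.8 K: K = (3.079, 1.402, 0.174), RR gives ψ = 0.427, H_out = 14.272 kJ/mol
  T = 335.8 K: K = (2.632, 1.289, 0.148), RR gives ψ = 0.335, H_out = 10.330 kJ/mol
  T = 330.8 K: K = (2.425, 1.234, 0.136), RR gives ψ = 0.278, H_out = 8.018 kJ/mol
  T = 333.3 K: K = (2.527, 1.261, 0.142), RR gives ψ = 0.308, H_out = 9.210 kJ/mol
  T = 332.1 K: K = (2.478, 1.248, 0.139), RR gives ψ = 0.294, H_out = 8.648 kJ/mol
Linear interpolation between T = 330.8 (H_out = 8.018) and T = 332.1 (H_out = 8.648) on hF = 8.362 gives T ≈ 331.5 K, at which ψ = 0.29.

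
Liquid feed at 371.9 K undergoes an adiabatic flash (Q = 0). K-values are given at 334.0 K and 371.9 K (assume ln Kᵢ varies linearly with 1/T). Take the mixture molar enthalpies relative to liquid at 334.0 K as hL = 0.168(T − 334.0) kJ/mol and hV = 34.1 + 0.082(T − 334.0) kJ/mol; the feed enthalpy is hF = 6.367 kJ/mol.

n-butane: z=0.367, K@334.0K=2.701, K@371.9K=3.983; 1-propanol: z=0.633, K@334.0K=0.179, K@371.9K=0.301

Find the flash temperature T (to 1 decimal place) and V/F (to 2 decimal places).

Adiabatic flash: solve Rachford–Rice at each trial T, then check hF = ψ·hV(T) + (1−ψ)·hL(T).
  T = 334.0 K: K = (2.701, 0.179), RR gives ψ = 0.075, H_out = 2.553 kJ/mol
  T = 371.9 K: K = (3.983, 0.301), RR gives ψ = 0.313, H_out = 16.015 kJ/mol
  T = 352.9 K: K = (3.313, 0.235), RR gives ψ = 0.206, H_out = 9.870 kJ/mol
  T = 343.4 K: K = (2.998, 0.206), RR gives ψ = 0.145, H_out = 6.416 kJ/mol
  T = 338.7 K: K = (2.848, 0.192), RR gives ψ = 0.112, H_out = 4.553 kJ/mol
  T = 341.0 K: K = (2.921, 0.199), RR gives ψ = 0.128, H_out = 5.480 kJ/mol
Linear interpolation between T = 341.0 (H_out = 5.480) and T = 343.4 (H_out = 6.416) on hF = 6.367 gives T ≈ 343.3 K, at which ψ = 0.14.

T = 343.3 K, V/F = 0.14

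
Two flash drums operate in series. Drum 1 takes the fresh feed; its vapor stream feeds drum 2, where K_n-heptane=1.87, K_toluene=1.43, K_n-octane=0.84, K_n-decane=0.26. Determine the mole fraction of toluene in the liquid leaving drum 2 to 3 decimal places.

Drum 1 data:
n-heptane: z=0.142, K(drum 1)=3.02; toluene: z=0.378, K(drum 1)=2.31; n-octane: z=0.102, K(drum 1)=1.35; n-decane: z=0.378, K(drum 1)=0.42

Drum 1:
Rachford–Rice: g(ψ₁) = Σ zᵢ(Kᵢ−1)/(1+ψ₁(Kᵢ−1)) = 0.
Feasibility: ΣzᵢKᵢ = 1.598, Σzᵢ/Kᵢ = 1.186 — both > 1, two phases present.
Iterate (Newton) starting at ψ₁ = 0.5:
  ψ₁ = 0.500: g = 0.1635, g' = -0.642 → ψ₁ = 0.755
  ψ₁ = 0.755: g = 0.0008, g' = -0.665 → ψ₁ = 0.756
Converged at ψ₁ = 0.756.
Drum-1 compositions:
  n-heptane: x = 0.056, y = 0.170
  toluene: x = 0.190, y = 0.439
  n-octane: x = 0.081, y = 0.109
  n-decane: x = 0.673, y = 0.283
Drum-2 feed = drum-1 vapor: z₂ = (0.1697, 0.4387, 0.1089, 0.2828).
Drum 2:
Let ψ₂ = V/F and solve Σ zᵢ(Kᵢ−1)/(1+ψ₂(Kᵢ−1)) = 0.
g(0) = ΣzᵢKᵢ − 1 = 0.110 and g(1) = 1 − Σzᵢ/Kᵢ = -0.615, so a root lies in (0, 1).
Iterate (Newton) starting at ψ₂ = 0.48:
  ψ₂ = 0.480: g = -0.0829, g' = -0.495 → ψ₂ = 0.313
  ψ₂ = 0.313: g = -0.0082, g' = -0.408 → ψ₂ = 0.292
Converged at ψ₂ = 0.292.
  n-heptane: x = 0.135, y = 0.253
  toluene: x = 0.390, y = 0.557
  n-octane: x = 0.114, y = 0.096
  n-decane: x = 0.361, y = 0.094

x_toluene (drum 2) = 0.390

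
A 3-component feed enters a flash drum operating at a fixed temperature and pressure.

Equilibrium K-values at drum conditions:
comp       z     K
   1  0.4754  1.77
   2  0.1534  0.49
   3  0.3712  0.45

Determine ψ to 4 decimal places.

Let ψ = V/F and solve Σ zᵢ(Kᵢ−1)/(1+ψ(Kᵢ−1)) = 0.
g(0) = ΣzᵢKᵢ − 1 = 0.0837 and g(1) = 1 − Σzᵢ/Kᵢ = -0.4065, so a root lies in (0, 1).
Newton–Raphson from ψ = 0.32:
  ψ = 0.3200: g = -0.04757, g' = -0.4038 → ψ = 0.2022
  ψ = 0.2022: g = -0.00019, g' = -0.4028 → ψ = 0.2017
Converged at ψ = 0.2017.

ψ = 0.2017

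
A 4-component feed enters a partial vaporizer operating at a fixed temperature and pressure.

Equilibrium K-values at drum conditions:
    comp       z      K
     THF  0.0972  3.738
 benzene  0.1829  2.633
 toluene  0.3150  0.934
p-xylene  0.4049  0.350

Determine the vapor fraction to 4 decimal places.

ψ = 0.2978

Let ψ = V/F and solve Σ zᵢ(Kᵢ−1)/(1+ψ(Kᵢ−1)) = 0.
Feasibility: ΣzᵢKᵢ = 1.2808, Σzᵢ/Kᵢ = 1.5896 — both > 1, two phases present.
Iterate (Newton) starting at ψ = 0.66:
  ψ = 0.6600: g = -0.24410, g' = -0.7316 → ψ = 0.3264
  ψ = 0.3264: g = -0.01992, g' = -0.6878 → ψ = 0.2974
  ψ = 0.2974: g = 0.00026, g' = -0.7067 → ψ = 0.2978
Converged at ψ = 0.2978.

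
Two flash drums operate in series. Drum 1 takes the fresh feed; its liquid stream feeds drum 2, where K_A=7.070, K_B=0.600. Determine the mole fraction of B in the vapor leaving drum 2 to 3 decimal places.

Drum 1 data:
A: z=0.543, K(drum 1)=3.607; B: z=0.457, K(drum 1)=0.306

Drum 1:
Binary case is linear: z₁(K₁−1)(1+ψ₁(K₂−1)) + z₂(K₂−1)(1+ψ₁(K₁−1)) = 0
⇒ ψ₁ = [z₁(K₁−1)+z₂(K₂−1)] / [−(K₁−1)(K₂−1)] = 1.0984/1.8093 = 0.607
Drum-1 compositions:
  A: x = 0.210, y = 0.758
  B: x = 0.790, y = 0.242
Drum-2 feed = drum-1 liquid: z₂ = (0.2102, 0.7898).
Drum 2:
Binary case is linear: z₁(K₁−1)(1+ψ₂(K₂−1)) + z₂(K₂−1)(1+ψ₂(K₁−1)) = 0
⇒ ψ₂ = [z₁(K₁−1)+z₂(K₂−1)] / [−(K₁−1)(K₂−1)] = 0.9602/2.4280 = 0.395
  A: x = 0.062, y = 0.437
  B: x = 0.938, y = 0.563

y_B (drum 2) = 0.563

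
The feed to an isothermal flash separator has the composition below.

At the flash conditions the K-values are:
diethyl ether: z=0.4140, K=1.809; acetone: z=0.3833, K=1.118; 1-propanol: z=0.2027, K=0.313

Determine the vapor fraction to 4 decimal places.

ψ = 0.6724

Newton–Raphson from ψ = 0.5:
  ψ = 0.5000: g = 0.06906, g' = -0.3641 → ψ = 0.6897
  ψ = 0.6897: g = -0.00784, g' = -0.4617 → ψ = 0.6727
  ψ = 0.6727: g = -0.00011, g' = -0.4489 → ψ = 0.6724
Converged at ψ = 0.6724.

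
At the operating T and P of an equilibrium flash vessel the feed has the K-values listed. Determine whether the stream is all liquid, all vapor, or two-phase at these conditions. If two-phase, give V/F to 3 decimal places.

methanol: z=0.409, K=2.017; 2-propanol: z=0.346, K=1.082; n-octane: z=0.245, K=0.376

two-phase, V/F = 0.696

ΣzᵢKᵢ = 1.291; Σzᵢ/Kᵢ = 1.174.
Both exceed 1, so a two-phase solution exists.
Let ψ = V/F and solve Σ zᵢ(Kᵢ−1)/(1+ψ(Kᵢ−1)) = 0.
Newton–Raphson from ψ = 0.5:
  ψ = 0.500: g = 0.0808, g' = -0.390 → ψ = 0.707
  ψ = 0.707: g = -0.0049, g' = -0.451 → ψ = 0.696
Converged at ψ = 0.696.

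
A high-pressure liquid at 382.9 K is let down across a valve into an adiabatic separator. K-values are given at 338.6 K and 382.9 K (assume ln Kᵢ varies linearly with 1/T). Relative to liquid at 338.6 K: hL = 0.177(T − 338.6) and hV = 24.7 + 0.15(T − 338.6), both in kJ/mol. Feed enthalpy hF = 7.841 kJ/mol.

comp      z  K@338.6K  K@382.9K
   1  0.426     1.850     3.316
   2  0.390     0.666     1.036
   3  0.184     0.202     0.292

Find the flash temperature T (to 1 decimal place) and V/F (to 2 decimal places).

T = 342.5 K, V/F = 0.29

Adiabatic flash: solve Rachford–Rice at each trial T, then check hF = ψ·hV(T) + (1−ψ)·hL(T).
  T = 338.6 K: K = (1.850, 0.666, 0.202), RR gives ψ = 0.189, H_out = 4.670 kJ/mol
  T = 382.9 K: K = (3.316, 1.036, 0.292), RR gives ψ = 0.872, H_out = 28.333 kJ/mol
  T = 360.8 K: K = (2.523, 0.842, 0.246), RR gives ψ = 0.628, H_out = 19.055 kJ/mol
  T = 349.7 K: K = (2.171, 0.752, 0.223), RR gives ψ = 0.447, H_out = 12.862 kJ/mol
  T = 344.1 K: K = (2.005, 0.708, 0.213), RR gives ψ = 0.330, H_out = 9.063 kJ/mol
  T = 341.4 K: K = (1.928, 0.687, 0.207), RR gives ψ = 0.264, H_out = 7.004 kJ/mol
  T = 342.8 K: K = (1.968, 0.698, 0.210), RR gives ψ = 0.299, H_out = 8.093 kJ/mol
Linear interpolation between T = 341.4 (H_out = 7.004) and T = 342.8 (H_out = 8.093) on hF = 7.841 gives T ≈ 342.5 K, at which ψ = 0.29.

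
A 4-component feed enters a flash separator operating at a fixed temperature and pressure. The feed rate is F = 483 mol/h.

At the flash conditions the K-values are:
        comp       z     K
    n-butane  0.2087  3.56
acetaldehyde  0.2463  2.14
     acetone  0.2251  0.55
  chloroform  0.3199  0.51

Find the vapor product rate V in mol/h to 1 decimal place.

V = 304.1 mol/h

Newton iteration, ψ⁰ = 0.35:
  ψ = 0.3500: g = 0.17306, g' = -0.7201 → ψ = 0.5903
  ψ = 0.5903: g = 0.02211, g' = -0.5678 → ψ = 0.6293
  ψ = 0.6293: g = 0.00019, g' = -0.5584 → ψ = 0.6296
Converged at ψ = 0.6296.
Then V = ψ·F = 0.6296·483 = 304.1 mol/h and L = F − V = 178.9 mol/h.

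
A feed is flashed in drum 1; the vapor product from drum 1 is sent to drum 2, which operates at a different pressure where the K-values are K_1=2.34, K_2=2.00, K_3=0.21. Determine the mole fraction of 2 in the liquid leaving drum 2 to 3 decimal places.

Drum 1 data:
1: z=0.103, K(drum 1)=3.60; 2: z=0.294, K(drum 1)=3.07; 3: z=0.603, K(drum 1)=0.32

x_2 (drum 2) = 0.318

Drum 1:
Material balance + equilibrium reduce to Σ zᵢ(Kᵢ−1)/(1+ψ₁(Kᵢ−1)) = 0.
Check two-phase: ΣzᵢKᵢ = 1.466 > 1 and Σzᵢ/Kᵢ = 2.009 > 1, so g(0) = 0.466 > 0 and g(1) = -1.009 < 0.
Newton–Raphson from ψ₁ = 0.5:
  ψ₁ = 0.500: g = -0.2058, g' = -1.076 → ψ₁ = 0.309
Converged at ψ₁ = 0.309.
Drum-1 compositions:
  1: x = 0.057, y = 0.205
  2: x = 0.179, y = 0.550
  3: x = 0.764, y = 0.244
Drum-2 feed = drum-1 vapor: z₂ = (0.2055, 0.5501, 0.2444).
Drum 2:
Iterate (Newton) starting at ψ₂ = 0.51:
  ψ₂ = 0.510: g = 0.2045, g' = -0.799 → ψ₂ = 0.766
  ψ₂ = 0.766: g = -0.0415, g' = -1.244 → ψ₂ = 0.733
  ψ₂ = 0.733: g = -0.0019, g' = -1.137 → ψ₂ = 0.731
Converged at ψ₂ = 0.731.
  1: x = 0.104, y = 0.243
  2: x = 0.318, y = 0.636
  3: x = 0.578, y = 0.121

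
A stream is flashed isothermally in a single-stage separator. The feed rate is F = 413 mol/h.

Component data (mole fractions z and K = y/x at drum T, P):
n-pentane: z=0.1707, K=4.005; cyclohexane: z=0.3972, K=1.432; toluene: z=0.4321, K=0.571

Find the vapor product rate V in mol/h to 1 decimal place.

V = 325.8 mol/h

Iterate (Newton) starting at β = 0.5:
  β = 0.5000: g = 0.11010, g' = -0.4252 → β = 0.7590
  β = 0.7590: g = 0.01071, g' = -0.3601 → β = 0.7887
  β = 0.7887: g = 0.00002, g' = -0.3586 → β = 0.7888
Converged at β = 0.7888.
Then V = β·F = 0.7888·413 = 325.8 mol/h and L = F − V = 87.2 mol/h.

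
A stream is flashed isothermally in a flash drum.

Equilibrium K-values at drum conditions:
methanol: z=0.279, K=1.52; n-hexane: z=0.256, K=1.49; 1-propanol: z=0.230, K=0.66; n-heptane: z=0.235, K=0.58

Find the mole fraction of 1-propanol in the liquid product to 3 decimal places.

x_1-propanol = 0.275

Rachford–Rice: g(V/F) = Σ zᵢ(Kᵢ−1)/(1+V/F(Kᵢ−1)) = 0.
Feasibility: ΣzᵢKᵢ = 1.094, Σzᵢ/Kᵢ = 1.109 — both > 1, two phases present.
Iterate (Newton) starting at V/F = 0.41:
  V/F = 0.410: g = 0.0139, g' = -0.190 → V/F = 0.483
Converged at V/F = 0.483.
Compositions from xᵢ = zᵢ/(1+V/F(Kᵢ−1)), yᵢ = Kᵢxᵢ:
  methanol: x = 0.223, y = 0.339
  n-hexane: x = 0.207, y = 0.308
  1-propanol: x = 0.275, y = 0.182
  n-heptane: x = 0.295, y = 0.171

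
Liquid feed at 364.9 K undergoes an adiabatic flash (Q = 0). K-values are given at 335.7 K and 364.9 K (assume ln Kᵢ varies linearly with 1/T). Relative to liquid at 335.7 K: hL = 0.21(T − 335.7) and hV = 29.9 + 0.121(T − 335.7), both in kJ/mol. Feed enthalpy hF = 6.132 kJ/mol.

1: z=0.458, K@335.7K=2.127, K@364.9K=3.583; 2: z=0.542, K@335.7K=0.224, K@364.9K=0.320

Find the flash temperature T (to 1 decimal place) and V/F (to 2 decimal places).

Adiabatic flash: solve Rachford–Rice at each trial T, then check hF = ψ·hV(T) + (1−ψ)·hL(T).
  T = 335.7 K: K = (2.127, 0.224), RR gives ψ = 0.109, H_out = 3.268 kJ/mol
  T = 364.9 K: K = (3.583, 0.320), RR gives ψ = 0.464, H_out = 18.791 kJ/mol
  T = 350.3 K: K = (2.791, 0.270), RR gives ψ = 0.325, H_out = 12.347 kJ/mol
  T = 343.0 K: K = (2.443, 0.246), RR gives ψ = 0.232, H_out = 8.324 kJ/mol
  T = 339.4 K: K = (2.284, 0.235), RR gives ψ = 0.177, H_out = 5.998 kJ/mol
  T = 341.2 K: K = (2.363, 0.241), RR gives ψ = 0.205, H_out = 7.196 kJ/mol
Linear interpolation between T = 339.4 (H_out = 5.998) and T = 341.2 (H_out = 7.196) on hF = 6.132 gives T ≈ 339.6 K, at which ψ = 0.18.

T = 339.6 K, V/F = 0.18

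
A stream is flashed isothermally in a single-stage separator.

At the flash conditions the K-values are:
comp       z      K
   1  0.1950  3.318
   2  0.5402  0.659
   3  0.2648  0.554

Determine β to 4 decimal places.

Let β = V/F and solve Σ zᵢ(Kᵢ−1)/(1+β(Kᵢ−1)) = 0.
Feasibility: ΣzᵢKᵢ = 1.1497, Σzᵢ/Kᵢ = 1.3565 — both > 1, two phases present.
Newton–Raphson from β = 0.5:
  β = 0.5000: g = -0.16471, g' = -0.4033 → β = 0.0916
  β = 0.0916: g = 0.05955, g' = -0.8370 → β = 0.1628
  β = 0.1628: g = 0.00581, g' = -0.6840 → β = 0.1713
  β = 0.1713: g = 0.00006, g' = -0.6695 → β = 0.1714
Converged at β = 0.1714.

β = 0.1714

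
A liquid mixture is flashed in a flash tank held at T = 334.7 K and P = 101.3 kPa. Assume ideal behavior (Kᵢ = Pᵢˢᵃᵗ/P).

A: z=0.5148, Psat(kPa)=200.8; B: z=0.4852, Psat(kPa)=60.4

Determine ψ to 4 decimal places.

Raoult's law: Kᵢ = Pᵢˢᵃᵗ/P = Pᵢˢᵃᵗ/101.3.
  K_A = 200.8/101.3 = 1.982231, K_B = 60.4/101.3 = 0.596249
Material balance + equilibrium reduce to Σ zᵢ(Kᵢ−1)/(1+ψ(Kᵢ−1)) = 0.
g(0) = ΣzᵢKᵢ − 1 = 0.3098 and g(1) = 1 − Σzᵢ/Kᵢ = -0.0735, so a root lies in (0, 1).
Binary case is linear: z₁(K₁−1)(1+ψ(K₂−1)) + z₂(K₂−1)(1+ψ(K₁−1)) = 0
⇒ ψ = [z₁(K₁−1)+z₂(K₂−1)] / [−(K₁−1)(K₂−1)] = 0.30975/0.39658 = 0.7811

ψ = 0.7811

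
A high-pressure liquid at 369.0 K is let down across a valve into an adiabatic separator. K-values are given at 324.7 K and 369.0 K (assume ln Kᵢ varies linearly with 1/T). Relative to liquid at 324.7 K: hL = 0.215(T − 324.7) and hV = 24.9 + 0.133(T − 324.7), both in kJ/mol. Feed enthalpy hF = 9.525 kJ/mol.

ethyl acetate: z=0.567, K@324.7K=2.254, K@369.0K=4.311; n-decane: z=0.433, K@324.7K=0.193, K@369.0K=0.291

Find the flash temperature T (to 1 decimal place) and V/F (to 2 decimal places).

T = 326.0 K, V/F = 0.37

Adiabatic flash: solve Rachford–Rice at each trial T, then check hF = ψ·hV(T) + (1−ψ)·hL(T).
  T = 324.7 K: K = (2.254, 0.193), RR gives ψ = 0.357, H_out = 8.897 kJ/mol
  T = 369.0 K: K = (4.311, 0.291), RR gives ψ = 0.669, H_out = 23.751 kJ/mol
  T = 346.9 K: K = (3.185, 0.240), RR gives ψ = 0.548, H_out = 17.423 kJ/mol
  T = 335.8 K: K = (2.695, 0.216), RR gives ψ = 0.468, H_out = 13.609 kJ/mol
  T = 330.2 K: K = (2.466, 0.204), RR gives ψ = 0.417, H_out = 11.384 kJ/mol
  T = 327.4 K: K = (2.357, 0.199), RR gives ψ = 0.388, H_out = 10.163 kJ/mol
  T = 326.0 K: K = (2.303, 0.196), RR gives ψ = 0.373, H_out = 9.518 kJ/mol
Linear interpolation between T = 326.0 (H_out = 9.518) and T = 327.4 (H_out = 10.163) on hF = 9.525 gives T ≈ 326.0 K, at which ψ = 0.37.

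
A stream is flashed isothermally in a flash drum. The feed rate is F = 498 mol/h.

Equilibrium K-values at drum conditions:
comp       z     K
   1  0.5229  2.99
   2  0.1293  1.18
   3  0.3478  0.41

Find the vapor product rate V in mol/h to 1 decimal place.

V = 420.2 mol/h

Rachford–Rice: g(V/F) = Σ zᵢ(Kᵢ−1)/(1+V/F(Kᵢ−1)) = 0.
Feasibility: ΣzᵢKᵢ = 1.8586, Σzᵢ/Kᵢ = 1.1328 — both > 1, two phases present.
Iterate (Newton) starting at V/F = 0.5:
  V/F = 0.5000: g = 0.25188, g' = -0.7674 → V/F = 0.8282
  V/F = 0.8282: g = 0.01190, g' = -0.7615 → V/F = 0.8438
  V/F = 0.8438: g = -0.00008, g' = -0.7718 → V/F = 0.8437
Converged at V/F = 0.8437.
Then V = V/F·F = 0.8437·498 = 420.2 mol/h and L = F − V = 77.8 mol/h.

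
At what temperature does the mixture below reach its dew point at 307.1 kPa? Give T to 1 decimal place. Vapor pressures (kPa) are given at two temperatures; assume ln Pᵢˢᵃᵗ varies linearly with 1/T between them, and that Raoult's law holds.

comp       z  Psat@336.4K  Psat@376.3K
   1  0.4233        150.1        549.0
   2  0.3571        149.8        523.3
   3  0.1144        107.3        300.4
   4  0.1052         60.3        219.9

Dew-point temperature: Σzᵢ·P/Pᵢˢᵃᵗ(T) = 1. Interpolate ln Pᵢˢᵃᵗ = aᵢ + bᵢ/T.
  T = 336.4 K: ΣzᵢP/Pᵢˢᵃᵗ = 2.4613
  T = 376.3 K: ΣzᵢP/Pᵢˢᵃᵗ = 0.7102
  T = 356.4 K: ΣzᵢP/Pᵢˢᵃᵗ = 1.2736
  T = 366.4 K: ΣzᵢP/Pᵢˢᵃᵗ = 0.9420
  T = 361.4 K: ΣzᵢP/Pᵢˢᵃᵗ = 1.0930
  T = 363.9 K: ΣzᵢP/Pᵢˢᵃᵗ = 1.0141
Interpolating between 363.9 K and 366.4 K gives T ≈ 364.4 K.

T = 364.4 K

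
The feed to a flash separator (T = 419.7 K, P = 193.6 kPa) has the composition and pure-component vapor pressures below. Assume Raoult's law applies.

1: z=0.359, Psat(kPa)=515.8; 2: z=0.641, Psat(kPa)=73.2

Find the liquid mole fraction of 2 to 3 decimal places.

Raoult's law: Kᵢ = Pᵢˢᵃᵗ/P = Pᵢˢᵃᵗ/193.6.
  K_1 = 515.8/193.6 = 2.66426, K_2 = 73.2/193.6 = 0.37810
Rachford–Rice: g(ψ) = Σ zᵢ(Kᵢ−1)/(1+ψ(Kᵢ−1)) = 0.
g(0) = ΣzᵢKᵢ − 1 = 0.199 and g(1) = 1 − Σzᵢ/Kᵢ = -0.830, so a root lies in (0, 1).
Binary case is linear: z₁(K₁−1)(1+ψ(K₂−1)) + z₂(K₂−1)(1+ψ(K₁−1)) = 0
⇒ ψ = [z₁(K₁−1)+z₂(K₂−1)] / [−(K₁−1)(K₂−1)] = 0.1988/1.0350 = 0.192
Compositions from xᵢ = zᵢ/(1+ψ(Kᵢ−1)), yᵢ = Kᵢxᵢ:
  1: x = 0.272, y = 0.725
  2: x = 0.728, y = 0.275

x_2 = 0.728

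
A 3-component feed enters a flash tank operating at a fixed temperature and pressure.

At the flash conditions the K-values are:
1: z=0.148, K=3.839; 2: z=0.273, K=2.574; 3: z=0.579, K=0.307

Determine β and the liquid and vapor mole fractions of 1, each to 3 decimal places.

β = 0.311, x_1 = 0.079, y_1 = 0.302

Iterate (Newton) starting at β = 0.5:
  β = 0.500: g = -0.1999, g' = -1.067 → β = 0.313
  β = 0.313: g = -0.0016, g' = -1.092 → β = 0.311
Converged at β = 0.311.
Compositions from xᵢ = zᵢ/(1+β(Kᵢ−1)), yᵢ = Kᵢxᵢ:
  1: x = 0.079, y = 0.302
  2: x = 0.183, y = 0.472
  3: x = 0.738, y = 0.227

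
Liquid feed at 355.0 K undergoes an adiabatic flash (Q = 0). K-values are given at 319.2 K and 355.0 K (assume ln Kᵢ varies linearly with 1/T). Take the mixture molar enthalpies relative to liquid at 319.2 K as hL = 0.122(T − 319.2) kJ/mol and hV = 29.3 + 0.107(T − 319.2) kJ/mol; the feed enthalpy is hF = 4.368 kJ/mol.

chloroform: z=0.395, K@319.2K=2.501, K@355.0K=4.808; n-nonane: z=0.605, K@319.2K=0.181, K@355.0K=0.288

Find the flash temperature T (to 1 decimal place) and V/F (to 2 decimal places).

Adiabatic flash: solve Rachford–Rice at each trial T, then check hF = ψ·hV(T) + (1−ψ)·hL(T).
  T = 319.2 K: K = (2.501, 0.181), RR gives ψ = 0.079, H_out = 2.321 kJ/mol
  T = 355.0 K: K = (4.808, 0.288), RR gives ψ = 0.396, H_out = 15.755 kJ/mol
  T = 337.1 K: K = (3.528, 0.231), RR gives ψ = 0.274, H_out = 10.152 kJ/mol
  T = 328.1 K: K = (2.982, 0.205), RR gives ψ = 0.192, H_out = 6.675 kJ/mol
  T = 323.6 K: K = (2.731, 0.193), RR gives ψ = 0.140, H_out = 4.625 kJ/mol
  T = 321.4 K: K = (2.614, 0.187), RR gives ψ = 0.111, H_out = 3.517 kJ/mol
Linear interpolation between T = 321.4 (H_out = 3.517) and T = 323.6 (H_out = 4.625) on hF = 4.368 gives T ≈ 323.1 K, at which ψ = 0.13.

T = 323.1 K, V/F = 0.13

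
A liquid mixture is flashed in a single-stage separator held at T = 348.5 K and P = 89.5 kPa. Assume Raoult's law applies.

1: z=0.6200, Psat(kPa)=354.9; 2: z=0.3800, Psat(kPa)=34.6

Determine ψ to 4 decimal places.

Raoult's law: Kᵢ = Pᵢˢᵃᵗ/P = Pᵢˢᵃᵗ/89.5.
  K_1 = 354.9/89.5 = 3.965363, K_2 = 34.6/89.5 = 0.386592
Rachford–Rice: g(ψ) = Σ zᵢ(Kᵢ−1)/(1+ψ(Kᵢ−1)) = 0.
Feasibility: ΣzᵢKᵢ = 2.6054, Σzᵢ/Kᵢ = 1.1393 — both > 1, two phases present.
Binary case is linear: z₁(K₁−1)(1+ψ(K₂−1)) + z₂(K₂−1)(1+ψ(K₁−1)) = 0
⇒ ψ = [z₁(K₁−1)+z₂(K₂−1)] / [−(K₁−1)(K₂−1)] = 1.60543/1.81898 = 0.8826

ψ = 0.8826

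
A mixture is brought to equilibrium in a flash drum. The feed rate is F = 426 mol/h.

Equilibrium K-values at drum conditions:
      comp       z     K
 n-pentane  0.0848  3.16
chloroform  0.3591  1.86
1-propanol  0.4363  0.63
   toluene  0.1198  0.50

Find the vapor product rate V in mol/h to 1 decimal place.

Let ψ = V/F and solve Σ zᵢ(Kᵢ−1)/(1+ψ(Kᵢ−1)) = 0.
Feasibility: ΣzᵢKᵢ = 1.2707, Σzᵢ/Kᵢ = 1.1520 — both > 1, two phases present.
Newton iteration, ψ⁰ = 0.53:
  ψ = 0.5300: g = 0.01523, g' = -0.3592 → ψ = 0.5724
  ψ = 0.5724: g = 0.00013, g' = -0.3533 → ψ = 0.5728
Converged at ψ = 0.5728.
Then V = ψ·F = 0.5728·426 = 244.0 mol/h and L = F − V = 182.0 mol/h.

V = 244.0 mol/h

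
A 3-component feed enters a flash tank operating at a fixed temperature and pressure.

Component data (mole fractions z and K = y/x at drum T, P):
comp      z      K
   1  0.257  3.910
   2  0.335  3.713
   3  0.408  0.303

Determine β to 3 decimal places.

β = 0.703

Rachford–Rice: g(β) = Σ zᵢ(Kᵢ−1)/(1+β(Kᵢ−1)) = 0.
Check two-phase: ΣzᵢKᵢ = 2.372 > 1 and Σzᵢ/Kᵢ = 1.502 > 1, so g(0) = 1.372 > 0 and g(1) = -0.502 < 0.
Newton iteration, β⁰ = 0.5:
  β = 0.500: g = 0.2538, g' = -1.272 → β = 0.700
  β = 0.700: g = 0.0050, g' = -1.285 → β = 0.703
Converged at β = 0.703.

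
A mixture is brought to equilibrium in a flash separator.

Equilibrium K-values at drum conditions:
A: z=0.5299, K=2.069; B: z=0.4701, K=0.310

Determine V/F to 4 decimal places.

Material balance + equilibrium reduce to Σ zᵢ(Kᵢ−1)/(1+V/F(Kᵢ−1)) = 0.
g(0) = ΣzᵢKᵢ − 1 = 0.2421 and g(1) = 1 − Σzᵢ/Kᵢ = -0.7726, so a root lies in (0, 1).
Binary case is linear: z₁(K₁−1)(1+V/F(K₂−1)) + z₂(K₂−1)(1+V/F(K₁−1)) = 0
⇒ V/F = [z₁(K₁−1)+z₂(K₂−1)] / [−(K₁−1)(K₂−1)] = 0.24209/0.73761 = 0.3282

V/F = 0.3282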